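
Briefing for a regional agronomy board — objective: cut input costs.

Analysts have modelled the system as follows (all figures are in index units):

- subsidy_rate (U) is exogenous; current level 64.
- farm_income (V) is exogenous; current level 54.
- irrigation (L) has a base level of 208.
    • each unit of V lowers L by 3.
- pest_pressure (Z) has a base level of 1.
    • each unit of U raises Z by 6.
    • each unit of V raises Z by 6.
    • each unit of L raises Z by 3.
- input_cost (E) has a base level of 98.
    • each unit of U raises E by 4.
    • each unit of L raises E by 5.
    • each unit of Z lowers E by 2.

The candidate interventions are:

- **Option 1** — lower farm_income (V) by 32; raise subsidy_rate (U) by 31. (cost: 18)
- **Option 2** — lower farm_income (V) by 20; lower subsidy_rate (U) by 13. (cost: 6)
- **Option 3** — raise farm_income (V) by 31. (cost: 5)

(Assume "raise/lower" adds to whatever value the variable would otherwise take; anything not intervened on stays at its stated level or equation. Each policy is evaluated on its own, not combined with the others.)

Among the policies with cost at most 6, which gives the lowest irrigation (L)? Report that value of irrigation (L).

-47

Option 2 (V − 20, U − 13):
  V = 54 − 20 = 34
  L = 208 − 3·34 = 106
Option 3 (V + 31):
  V = 54 + 31 = 85
  L = 208 − 3·85 = -47
Comparing — Option 2: L=106, Option 3: L=-47. Lowest is -47 (Option 3).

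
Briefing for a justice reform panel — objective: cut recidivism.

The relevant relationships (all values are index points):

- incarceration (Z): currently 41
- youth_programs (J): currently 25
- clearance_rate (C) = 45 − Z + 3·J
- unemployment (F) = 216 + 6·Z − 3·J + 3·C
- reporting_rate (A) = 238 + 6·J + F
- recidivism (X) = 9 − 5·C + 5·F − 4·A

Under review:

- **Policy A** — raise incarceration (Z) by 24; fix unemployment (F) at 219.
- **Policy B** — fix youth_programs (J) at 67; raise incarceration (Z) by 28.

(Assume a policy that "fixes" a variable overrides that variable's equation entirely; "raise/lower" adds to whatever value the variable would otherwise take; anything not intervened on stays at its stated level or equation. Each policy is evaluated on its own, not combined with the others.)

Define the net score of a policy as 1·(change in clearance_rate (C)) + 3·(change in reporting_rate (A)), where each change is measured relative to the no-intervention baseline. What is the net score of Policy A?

Baseline:
  Z = 41
  J = 25
  C = 45 − 41 + 3·25 = 79
  F = 216 + 6·41 − 3·25 + 3·79 = 624
  A = 238 + 6·25 + 624 = 1012
Policy A (Z + 24, F := 219):
  Z = 41 + 24 = 65
  J = 25
  C = 45 − 65 + 3·25 = 55
  F = 219
  A = 238 + 6·25 + 219 = 607
ΔC = 55 − 79 = -24; ΔA = 607 − 1012 = -405
Score = 1·(-24) + 3·(-405) = -1239

-1239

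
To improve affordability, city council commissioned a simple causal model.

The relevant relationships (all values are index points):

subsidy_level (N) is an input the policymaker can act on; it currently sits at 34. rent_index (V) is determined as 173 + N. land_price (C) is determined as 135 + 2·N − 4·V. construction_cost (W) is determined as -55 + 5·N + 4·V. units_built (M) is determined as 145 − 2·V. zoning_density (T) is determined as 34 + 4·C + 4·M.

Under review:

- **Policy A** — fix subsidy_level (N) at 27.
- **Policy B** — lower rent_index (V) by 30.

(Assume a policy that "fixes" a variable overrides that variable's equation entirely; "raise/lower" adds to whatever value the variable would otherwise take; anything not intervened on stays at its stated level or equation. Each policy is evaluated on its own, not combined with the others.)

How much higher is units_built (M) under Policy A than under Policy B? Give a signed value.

Policy A (N := 27):
  N = 27
  V = 173 + 27 = 200
  M = 145 − 2·200 = -255
Policy B (V − 30):
  N = 34
  V = 173 + 34 (−30 from intervention) = 177
  M = 145 − 2·177 = -209
M: -255 − (-209) = -46

-46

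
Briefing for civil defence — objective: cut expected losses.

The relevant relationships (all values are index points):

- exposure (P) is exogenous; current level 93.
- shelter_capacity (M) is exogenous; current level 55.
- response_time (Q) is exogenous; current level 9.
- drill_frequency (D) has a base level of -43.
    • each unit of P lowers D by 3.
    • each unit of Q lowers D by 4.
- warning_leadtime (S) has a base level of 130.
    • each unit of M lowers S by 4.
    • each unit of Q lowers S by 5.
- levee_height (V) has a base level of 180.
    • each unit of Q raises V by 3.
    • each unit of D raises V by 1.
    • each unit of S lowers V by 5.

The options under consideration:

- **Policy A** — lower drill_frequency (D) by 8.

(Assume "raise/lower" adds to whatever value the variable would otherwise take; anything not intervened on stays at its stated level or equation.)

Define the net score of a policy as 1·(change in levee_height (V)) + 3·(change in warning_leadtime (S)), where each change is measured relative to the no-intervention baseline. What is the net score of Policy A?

Baseline:
  P = 93
  M = 55
  Q = 9
  D = -43 − 3·93 − 4·9 = -358
  S = 130 − 4·55 − 5·9 = -135
  V = 180 + 3·9 + (-358) − 5·(-135) = 524
Policy A (D − 8):
  P = 93
  M = 55
  Q = 9
  D = -43 − 3·93 − 4·9 (−8 from intervention) = -366
  S = 130 − 4·55 − 5·9 = -135
  V = 180 + 3·9 + (-366) − 5·(-135) = 516
ΔV = 516 − 524 = -8; ΔS = -135 − (-135) = 0
Score = 1·(-8) + 3·0 = -8

-8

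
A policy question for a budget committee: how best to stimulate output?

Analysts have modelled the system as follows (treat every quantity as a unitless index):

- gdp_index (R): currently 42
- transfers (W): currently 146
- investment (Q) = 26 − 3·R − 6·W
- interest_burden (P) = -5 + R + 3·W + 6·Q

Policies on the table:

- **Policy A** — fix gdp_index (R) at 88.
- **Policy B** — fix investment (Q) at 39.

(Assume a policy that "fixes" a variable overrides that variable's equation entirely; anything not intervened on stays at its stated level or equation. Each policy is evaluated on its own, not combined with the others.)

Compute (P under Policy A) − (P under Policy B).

-6872

Policy A (R := 88):
  R = 88
  W = 146
  Q = 26 − 3·88 − 6·146 = -1114
  P = -5 + 88 + 3·146 + 6·(-1114) = -6163
Policy B (Q := 39):
  R = 42
  W = 146
  Q = 39
  P = -5 + 42 + 3·146 + 6·39 = 709
P: -6163 − 709 = -6872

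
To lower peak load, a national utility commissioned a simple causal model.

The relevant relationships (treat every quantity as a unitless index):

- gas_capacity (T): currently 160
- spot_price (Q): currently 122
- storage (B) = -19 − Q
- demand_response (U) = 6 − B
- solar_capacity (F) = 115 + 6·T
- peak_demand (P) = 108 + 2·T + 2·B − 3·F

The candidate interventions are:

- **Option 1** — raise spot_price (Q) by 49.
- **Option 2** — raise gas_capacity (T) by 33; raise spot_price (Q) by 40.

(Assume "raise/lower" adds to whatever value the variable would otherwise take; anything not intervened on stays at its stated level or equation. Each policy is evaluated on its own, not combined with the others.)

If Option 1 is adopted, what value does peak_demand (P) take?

-3177

Option 1 (Q + 49):
  T = 160
  Q = 122 + 49 = 171
  B = -19 − 171 = -190
  F = 115 + 6·160 = 1075
  P = 108 + 2·160 + 2·(-190) − 3·1075 = -3177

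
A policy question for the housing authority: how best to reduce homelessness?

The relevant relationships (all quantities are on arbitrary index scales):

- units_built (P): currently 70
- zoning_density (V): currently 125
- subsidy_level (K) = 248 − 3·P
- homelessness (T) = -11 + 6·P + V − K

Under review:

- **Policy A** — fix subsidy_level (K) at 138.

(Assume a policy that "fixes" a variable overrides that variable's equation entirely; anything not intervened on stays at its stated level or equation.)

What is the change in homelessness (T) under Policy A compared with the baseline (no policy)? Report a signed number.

Baseline:
  P = 70
  V = 125
  K = 248 − 3·70 = 38
  T = -11 + 6·70 + 125 − 38 = 496
Policy A (K := 138):
  P = 70
  V = 125
  K = 138
  T = -11 + 6·70 + 125 − 138 = 396
Change in T: 396 − 496 = -100

-100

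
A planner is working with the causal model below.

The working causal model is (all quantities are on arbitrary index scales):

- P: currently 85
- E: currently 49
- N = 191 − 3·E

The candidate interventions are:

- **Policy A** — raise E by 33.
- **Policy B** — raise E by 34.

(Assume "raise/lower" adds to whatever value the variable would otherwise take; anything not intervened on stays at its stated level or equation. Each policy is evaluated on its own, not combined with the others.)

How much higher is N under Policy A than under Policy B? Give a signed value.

3

Policy A (E + 33):
  E = 49 + 33 = 82
  N = 191 − 3·82 = -55
Policy B (E + 34):
  E = 49 + 34 = 83
  N = 191 − 3·83 = -58
N: -55 − (-58) = 3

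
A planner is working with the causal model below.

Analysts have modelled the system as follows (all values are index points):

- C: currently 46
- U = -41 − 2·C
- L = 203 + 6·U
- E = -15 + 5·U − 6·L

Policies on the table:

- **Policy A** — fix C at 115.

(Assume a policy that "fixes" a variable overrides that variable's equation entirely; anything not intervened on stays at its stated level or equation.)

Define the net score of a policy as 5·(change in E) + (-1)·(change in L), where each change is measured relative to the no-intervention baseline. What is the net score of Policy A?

22218

Baseline:
  C = 46
  U = -41 − 2·46 = -133
  L = 203 + 6·(-133) = -595
  E = -15 + 5·(-133) − 6·(-595) = 2890
Policy A (C := 115):
  C = 115
  U = -41 − 2·115 = -271
  L = 203 + 6·(-271) = -1423
  E = -15 + 5·(-271) − 6·(-1423) = 7168
ΔE = 7168 − 2890 = 4278; ΔL = -1423 − (-595) = -828
Score = 5·4278 + (-1)·(-828) = 22218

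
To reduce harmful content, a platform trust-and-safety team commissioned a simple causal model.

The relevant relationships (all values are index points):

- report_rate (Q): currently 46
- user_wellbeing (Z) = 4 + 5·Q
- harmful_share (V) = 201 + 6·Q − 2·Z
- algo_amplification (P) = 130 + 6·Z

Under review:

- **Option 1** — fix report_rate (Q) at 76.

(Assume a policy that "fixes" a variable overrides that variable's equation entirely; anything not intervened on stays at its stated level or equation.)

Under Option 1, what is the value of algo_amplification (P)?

Option 1 (Q := 76):
  Q = 76
  Z = 4 + 5·76 = 384
  P = 130 + 6·384 = 2434

2434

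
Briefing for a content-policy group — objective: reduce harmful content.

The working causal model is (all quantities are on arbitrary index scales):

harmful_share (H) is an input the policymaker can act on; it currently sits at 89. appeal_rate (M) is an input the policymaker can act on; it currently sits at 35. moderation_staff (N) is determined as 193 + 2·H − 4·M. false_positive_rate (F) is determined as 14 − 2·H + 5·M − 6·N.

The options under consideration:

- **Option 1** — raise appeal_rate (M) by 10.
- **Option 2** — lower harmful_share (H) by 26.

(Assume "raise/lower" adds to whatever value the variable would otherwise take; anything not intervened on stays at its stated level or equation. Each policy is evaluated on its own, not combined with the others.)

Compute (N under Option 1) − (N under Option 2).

12

Option 1 (M + 10):
  H = 89
  M = 35 + 10 = 45
  N = 193 + 2·89 − 4·45 = 191
Option 2 (H − 26):
  H = 89 − 26 = 63
  M = 35
  N = 193 + 2·63 − 4·35 = 179
N: 191 − 179 = 12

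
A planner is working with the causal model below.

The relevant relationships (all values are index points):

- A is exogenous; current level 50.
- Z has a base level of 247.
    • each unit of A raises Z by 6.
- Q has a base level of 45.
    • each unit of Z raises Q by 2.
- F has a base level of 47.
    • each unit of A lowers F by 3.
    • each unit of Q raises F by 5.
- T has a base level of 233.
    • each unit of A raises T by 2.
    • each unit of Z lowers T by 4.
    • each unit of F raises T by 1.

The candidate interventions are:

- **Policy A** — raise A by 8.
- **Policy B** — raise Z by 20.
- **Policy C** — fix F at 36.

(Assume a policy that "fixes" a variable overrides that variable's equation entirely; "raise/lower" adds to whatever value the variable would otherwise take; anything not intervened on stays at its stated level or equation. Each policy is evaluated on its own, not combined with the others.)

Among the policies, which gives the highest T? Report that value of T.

Policy A (A + 8):
  A = 50 + 8 = 58
  Z = 247 + 6·58 = 595
  Q = 45 + 2·595 = 1235
  F = 47 − 3·58 + 5·1235 = 6048
  T = 233 + 2·58 − 4·595 + 6048 = 4017
Policy B (Z + 20):
  A = 50
  Z = 247 + 6·50 (+20 from intervention) = 567
  Q = 45 + 2·567 = 1179
  F = 47 − 3·50 + 5·1179 = 5792
  T = 233 + 2·50 − 4·567 + 5792 = 3857
Policy C (F := 36):
  A = 50
  Z = 247 + 6·50 = 547
  Q = 45 + 2·547 = 1139
  F = 36
  T = 233 + 2·50 − 4·547 + 36 = -1819
Comparing — Policy A: T=4017, Policy B: T=3857, Policy C: T=-1819. Highest is 4017 (Policy A).

4017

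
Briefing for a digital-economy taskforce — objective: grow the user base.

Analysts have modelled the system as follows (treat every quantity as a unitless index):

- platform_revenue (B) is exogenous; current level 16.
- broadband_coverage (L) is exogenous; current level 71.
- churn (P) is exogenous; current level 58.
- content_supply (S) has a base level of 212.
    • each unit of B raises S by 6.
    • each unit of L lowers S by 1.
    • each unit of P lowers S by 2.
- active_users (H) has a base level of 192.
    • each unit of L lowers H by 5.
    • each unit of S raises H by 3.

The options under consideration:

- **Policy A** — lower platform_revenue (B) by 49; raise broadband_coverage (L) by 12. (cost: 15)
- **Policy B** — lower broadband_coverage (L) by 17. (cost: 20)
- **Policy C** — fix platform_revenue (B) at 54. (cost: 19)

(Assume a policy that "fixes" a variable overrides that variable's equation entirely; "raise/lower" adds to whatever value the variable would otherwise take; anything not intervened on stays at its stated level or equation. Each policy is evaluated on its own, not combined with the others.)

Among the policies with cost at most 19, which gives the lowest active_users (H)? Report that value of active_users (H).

-778

Policy A (B − 49, L + 12):
  B = 16 − 49 = -33
  L = 71 + 12 = 83
  P = 58
  S = 212 + 6·(-33) − 83 − 2·58 = -185
  H = 192 − 5·83 + 3·(-185) = -778
Policy C (B := 54):
  B = 54
  L = 71
  P = 58
  S = 212 + 6·54 − 71 − 2·58 = 349
  H = 192 − 5·71 + 3·349 = 884
Comparing — Policy A: H=-778, Policy C: H=884. Lowest is -778 (Policy A).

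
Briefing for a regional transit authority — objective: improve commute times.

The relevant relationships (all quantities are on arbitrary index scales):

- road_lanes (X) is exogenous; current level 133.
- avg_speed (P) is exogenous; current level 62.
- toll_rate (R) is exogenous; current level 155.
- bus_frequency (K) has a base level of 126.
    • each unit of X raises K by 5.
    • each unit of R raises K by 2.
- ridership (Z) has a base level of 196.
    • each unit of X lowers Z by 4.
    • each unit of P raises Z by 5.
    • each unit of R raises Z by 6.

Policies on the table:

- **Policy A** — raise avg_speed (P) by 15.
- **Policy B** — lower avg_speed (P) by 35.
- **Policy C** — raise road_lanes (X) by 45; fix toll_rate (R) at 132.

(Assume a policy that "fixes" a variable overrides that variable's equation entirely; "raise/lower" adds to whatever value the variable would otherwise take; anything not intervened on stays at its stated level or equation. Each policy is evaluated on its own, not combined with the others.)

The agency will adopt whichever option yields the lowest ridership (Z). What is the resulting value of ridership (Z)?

586

Policy A (P + 15):
  X = 133
  P = 62 + 15 = 77
  R = 155
  Z = 196 − 4·133 + 5·77 + 6·155 = 979
Policy B (P − 35):
  X = 133
  P = 62 − 35 = 27
  R = 155
  Z = 196 − 4·133 + 5·27 + 6·155 = 729
Policy C (X + 45, R := 132):
  X = 133 + 45 = 178
  P = 62
  R = 132
  Z = 196 − 4·178 + 5·62 + 6·132 = 586
Comparing — Policy A: Z=979, Policy B: Z=729, Policy C: Z=586. Lowest is 586 (Policy C).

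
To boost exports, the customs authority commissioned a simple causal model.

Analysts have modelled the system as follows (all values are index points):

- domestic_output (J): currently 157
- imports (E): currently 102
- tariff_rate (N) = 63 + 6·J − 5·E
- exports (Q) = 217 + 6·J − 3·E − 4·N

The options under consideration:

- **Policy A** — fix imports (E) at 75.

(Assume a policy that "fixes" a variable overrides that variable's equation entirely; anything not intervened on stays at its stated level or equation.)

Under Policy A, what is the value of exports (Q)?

-1586

Policy A (E := 75):
  J = 157
  E = 75
  N = 63 + 6·157 − 5·75 = 630
  Q = 217 + 6·157 − 3·75 − 4·630 = -1586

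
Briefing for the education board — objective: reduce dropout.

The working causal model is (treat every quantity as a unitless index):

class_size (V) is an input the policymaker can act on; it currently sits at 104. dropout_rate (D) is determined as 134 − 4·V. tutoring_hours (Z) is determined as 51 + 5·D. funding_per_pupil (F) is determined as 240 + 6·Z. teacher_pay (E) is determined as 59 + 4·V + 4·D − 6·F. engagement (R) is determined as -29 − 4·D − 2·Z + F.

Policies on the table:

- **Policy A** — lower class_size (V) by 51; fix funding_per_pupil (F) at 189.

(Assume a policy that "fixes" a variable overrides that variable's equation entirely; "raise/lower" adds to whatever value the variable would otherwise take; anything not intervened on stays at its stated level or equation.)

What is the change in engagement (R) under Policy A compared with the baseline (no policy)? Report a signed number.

5247

Baseline:
  V = 104
  D = 134 − 4·104 = -282
  Z = 51 + 5·(-282) = -1359
  F = 240 + 6·(-1359) = -7914
  R = -29 − 4·(-282) − 2·(-1359) + (-7914) = -4097
Policy A (V − 51, F := 189):
  V = 104 − 51 = 53
  D = 134 − 4·53 = -78
  Z = 51 + 5·(-78) = -339
  F = 189
  R = -29 − 4·(-78) − 2·(-339) + 189 = 1150
Change in R: 1150 − (-4097) = 5247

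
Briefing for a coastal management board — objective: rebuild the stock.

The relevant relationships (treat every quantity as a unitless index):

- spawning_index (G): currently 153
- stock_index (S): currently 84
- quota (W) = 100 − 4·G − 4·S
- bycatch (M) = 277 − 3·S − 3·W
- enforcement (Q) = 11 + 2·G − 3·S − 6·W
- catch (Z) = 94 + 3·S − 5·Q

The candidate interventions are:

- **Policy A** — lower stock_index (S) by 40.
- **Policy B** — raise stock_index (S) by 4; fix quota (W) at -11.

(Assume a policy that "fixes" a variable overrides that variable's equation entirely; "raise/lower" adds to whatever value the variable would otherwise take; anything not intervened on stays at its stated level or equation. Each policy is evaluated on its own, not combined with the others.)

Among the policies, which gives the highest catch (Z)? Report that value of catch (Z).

-237

Policy A (S − 40):
  G = 153
  S = 84 − 40 = 44
  W = 100 − 4·153 − 4·44 = -688
  Q = 11 + 2·153 − 3·44 − 6·(-688) = 4313
  Z = 94 + 3·44 − 5·4313 = -21339
Policy B (S + 4, W := -11):
  G = 153
  S = 84 + 4 = 88
  W = -11
  Q = 11 + 2·153 − 3·88 − 6·(-11) = 119
  Z = 94 + 3·88 − 5·119 = -237
Comparing — Policy A: Z=-21339, Policy B: Z=-237. Highest is -237 (Policy B).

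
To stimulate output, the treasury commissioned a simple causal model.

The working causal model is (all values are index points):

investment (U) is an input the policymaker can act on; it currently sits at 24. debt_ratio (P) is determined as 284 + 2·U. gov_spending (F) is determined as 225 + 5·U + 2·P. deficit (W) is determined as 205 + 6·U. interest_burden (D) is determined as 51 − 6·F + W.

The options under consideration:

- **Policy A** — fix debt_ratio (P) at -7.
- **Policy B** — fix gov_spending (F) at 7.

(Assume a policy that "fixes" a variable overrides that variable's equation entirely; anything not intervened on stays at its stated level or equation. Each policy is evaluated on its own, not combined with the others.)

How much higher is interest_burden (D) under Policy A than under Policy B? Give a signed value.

Policy A (P := -7):
  U = 24
  P = -7
  F = 225 + 5·24 + 2·(-7) = 331
  W = 205 + 6·24 = 349
  D = 51 − 6·331 + 349 = -1586
Policy B (F := 7):
  U = 24
  P = 284 + 2·24 = 332
  F = 7
  W = 205 + 6·24 = 349
  D = 51 − 6·7 + 349 = 358
D: -1586 − 358 = -1944

-1944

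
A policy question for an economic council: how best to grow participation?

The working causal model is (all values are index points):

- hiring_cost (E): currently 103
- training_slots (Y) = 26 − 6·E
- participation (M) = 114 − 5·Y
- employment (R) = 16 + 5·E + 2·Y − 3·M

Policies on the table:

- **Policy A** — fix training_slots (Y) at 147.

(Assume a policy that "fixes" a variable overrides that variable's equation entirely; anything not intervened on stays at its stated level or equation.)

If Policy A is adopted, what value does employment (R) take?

Policy A (Y := 147):
  E = 103
  Y = 147
  M = 114 − 5·147 = -621
  R = 16 + 5·103 + 2·147 − 3·(-621) = 2688

2688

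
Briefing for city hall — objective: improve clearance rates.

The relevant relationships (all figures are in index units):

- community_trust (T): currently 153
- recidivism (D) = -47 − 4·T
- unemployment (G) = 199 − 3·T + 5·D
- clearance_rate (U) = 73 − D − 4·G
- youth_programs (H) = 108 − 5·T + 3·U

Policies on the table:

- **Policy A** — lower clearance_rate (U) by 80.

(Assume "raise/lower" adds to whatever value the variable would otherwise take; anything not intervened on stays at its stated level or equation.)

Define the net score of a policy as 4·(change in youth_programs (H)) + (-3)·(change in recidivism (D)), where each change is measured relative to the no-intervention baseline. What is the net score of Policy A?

Baseline:
  T = 153
  D = -47 − 4·153 = -659
  G = 199 − 3·153 + 5·(-659) = -3555
  U = 73 − (-659) − 4·(-3555) = 14952
  H = 108 − 5·153 + 3·14952 = 44199
Policy A (U − 80):
  T = 153
  D = -47 − 4·153 = -659
  G = 199 − 3·153 + 5·(-659) = -3555
  U = 73 − (-659) − 4·(-3555) (−80 from intervention) = 14872
  H = 108 − 5·153 + 3·14872 = 43959
ΔH = 43959 − 44199 = -240; ΔD = -659 − (-659) = 0
Score = 4·(-240) + (-3)·0 = -960

-960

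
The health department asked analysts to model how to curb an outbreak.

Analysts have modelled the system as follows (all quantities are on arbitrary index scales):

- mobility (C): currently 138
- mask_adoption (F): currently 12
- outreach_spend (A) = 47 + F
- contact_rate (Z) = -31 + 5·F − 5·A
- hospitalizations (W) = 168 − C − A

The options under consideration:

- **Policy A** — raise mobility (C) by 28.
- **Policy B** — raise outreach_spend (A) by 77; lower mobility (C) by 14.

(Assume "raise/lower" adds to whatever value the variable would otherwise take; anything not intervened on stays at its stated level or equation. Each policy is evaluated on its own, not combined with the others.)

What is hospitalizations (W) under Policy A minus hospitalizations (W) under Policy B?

Policy A (C + 28):
  C = 138 + 28 = 166
  F = 12
  A = 47 + 12 = 59
  W = 168 − 166 − 59 = -57
Policy B (A + 77, C − 14):
  C = 138 − 14 = 124
  F = 12
  A = 47 + 12 (+77 from intervention) = 136
  W = 168 − 124 − 136 = -92
W: -57 − (-92) = 35

35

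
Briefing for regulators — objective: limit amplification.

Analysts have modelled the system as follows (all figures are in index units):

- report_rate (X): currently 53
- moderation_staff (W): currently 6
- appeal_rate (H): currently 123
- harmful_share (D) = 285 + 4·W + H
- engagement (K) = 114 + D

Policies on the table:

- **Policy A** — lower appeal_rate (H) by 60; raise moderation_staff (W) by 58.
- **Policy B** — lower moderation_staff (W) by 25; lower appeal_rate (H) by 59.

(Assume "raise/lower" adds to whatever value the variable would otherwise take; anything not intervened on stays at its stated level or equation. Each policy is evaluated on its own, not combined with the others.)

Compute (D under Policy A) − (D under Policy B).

Policy A (H − 60, W + 58):
  W = 6 + 58 = 64
  H = 123 − 60 = 63
  D = 285 + 4·64 + 63 = 604
Policy B (W − 25, H − 59):
  W = 6 − 25 = -19
  H = 123 − 59 = 64
  D = 285 + 4·(-19) + 64 = 273
D: 604 − 273 = 331

331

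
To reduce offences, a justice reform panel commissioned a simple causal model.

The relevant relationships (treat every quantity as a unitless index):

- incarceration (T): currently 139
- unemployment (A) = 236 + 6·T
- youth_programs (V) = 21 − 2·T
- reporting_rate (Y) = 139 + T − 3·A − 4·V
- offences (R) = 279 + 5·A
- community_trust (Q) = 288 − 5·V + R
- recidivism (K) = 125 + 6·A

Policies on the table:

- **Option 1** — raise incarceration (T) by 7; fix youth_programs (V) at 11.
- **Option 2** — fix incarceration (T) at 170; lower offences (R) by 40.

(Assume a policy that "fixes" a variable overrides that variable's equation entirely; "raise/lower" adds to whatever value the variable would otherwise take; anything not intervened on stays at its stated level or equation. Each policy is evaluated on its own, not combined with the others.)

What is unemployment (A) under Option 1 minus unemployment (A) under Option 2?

Option 1 (T + 7, V := 11):
  T = 139 + 7 = 146
  A = 236 + 6·146 = 1112
Option 2 (T := 170, R − 40):
  T = 170
  A = 236 + 6·170 = 1256
A: 1112 − 1256 = -144

-144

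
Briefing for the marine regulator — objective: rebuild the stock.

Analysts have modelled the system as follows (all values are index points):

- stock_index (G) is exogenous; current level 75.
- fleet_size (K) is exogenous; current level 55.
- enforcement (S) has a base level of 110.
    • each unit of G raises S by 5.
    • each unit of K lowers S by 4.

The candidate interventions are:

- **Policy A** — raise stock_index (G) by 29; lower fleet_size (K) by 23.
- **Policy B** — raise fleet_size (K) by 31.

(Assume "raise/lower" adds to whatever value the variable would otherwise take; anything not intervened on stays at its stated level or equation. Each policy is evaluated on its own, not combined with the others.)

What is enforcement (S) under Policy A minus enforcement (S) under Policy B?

Policy A (G + 29, K − 23):
  G = 75 + 29 = 104
  K = 55 − 23 = 32
  S = 110 + 5·104 − 4·32 = 502
Policy B (K + 31):
  G = 75
  K = 55 + 31 = 86
  S = 110 + 5·75 − 4·86 = 141
S: 502 − 141 = 361

361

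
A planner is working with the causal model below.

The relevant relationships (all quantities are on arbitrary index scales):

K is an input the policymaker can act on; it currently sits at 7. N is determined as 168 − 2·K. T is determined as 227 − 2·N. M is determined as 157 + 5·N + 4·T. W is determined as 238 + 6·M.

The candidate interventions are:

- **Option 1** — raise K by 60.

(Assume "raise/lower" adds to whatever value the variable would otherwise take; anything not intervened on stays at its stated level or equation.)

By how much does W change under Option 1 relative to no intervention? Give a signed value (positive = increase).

Baseline:
  K = 7
  N = 168 − 2·7 = 154
  T = 227 − 2·154 = -81
  M = 157 + 5·154 + 4·(-81) = 603
  W = 238 + 6·603 = 3856
Option 1 (K + 60):
  K = 7 + 60 = 67
  N = 168 − 2·67 = 34
  T = 227 − 2·34 = 159
  M = 157 + 5·34 + 4·159 = 963
  W = 238 + 6·963 = 6016
Change in W: 6016 − 3856 = 2160

2160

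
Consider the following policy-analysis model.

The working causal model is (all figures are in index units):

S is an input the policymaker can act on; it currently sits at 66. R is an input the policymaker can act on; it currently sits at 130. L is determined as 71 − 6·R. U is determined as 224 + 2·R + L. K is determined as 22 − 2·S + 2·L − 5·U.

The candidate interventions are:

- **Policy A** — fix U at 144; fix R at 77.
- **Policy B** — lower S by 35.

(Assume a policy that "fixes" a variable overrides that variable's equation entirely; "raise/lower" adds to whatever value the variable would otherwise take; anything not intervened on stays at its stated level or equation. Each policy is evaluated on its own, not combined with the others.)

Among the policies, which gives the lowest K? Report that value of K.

Policy A (U := 144, R := 77):
  S = 66
  R = 77
  L = 71 − 6·77 = -391
  U = 144
  K = 22 − 2·66 + 2·(-391) − 5·144 = -1612
Policy B (S − 35):
  S = 66 − 35 = 31
  R = 130
  L = 71 − 6·130 = -709
  U = 224 + 2·130 + (-709) = -225
  K = 22 − 2·31 + 2·(-709) − 5·(-225) = -333
Comparing — Policy A: K=-1612, Policy B: K=-333. Lowest is -1612 (Policy A).

-1612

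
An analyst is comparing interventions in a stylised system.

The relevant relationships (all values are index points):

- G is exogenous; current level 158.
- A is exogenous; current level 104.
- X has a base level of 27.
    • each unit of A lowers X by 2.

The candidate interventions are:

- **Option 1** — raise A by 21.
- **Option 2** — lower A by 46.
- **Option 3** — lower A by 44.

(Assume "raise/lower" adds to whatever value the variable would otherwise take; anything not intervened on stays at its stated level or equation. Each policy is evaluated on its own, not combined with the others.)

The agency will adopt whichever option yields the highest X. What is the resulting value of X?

-89

Option 1 (A + 21):
  A = 104 + 21 = 125
  X = 27 − 2·125 = -223
Option 2 (A − 46):
  A = 104 − 46 = 58
  X = 27 − 2·58 = -89
Option 3 (A − 44):
  A = 104 − 44 = 60
  X = 27 − 2·60 = -93
Comparing — Option 1: X=-223, Option 2: X=-89, Option 3: X=-93. Highest is -89 (Option 2).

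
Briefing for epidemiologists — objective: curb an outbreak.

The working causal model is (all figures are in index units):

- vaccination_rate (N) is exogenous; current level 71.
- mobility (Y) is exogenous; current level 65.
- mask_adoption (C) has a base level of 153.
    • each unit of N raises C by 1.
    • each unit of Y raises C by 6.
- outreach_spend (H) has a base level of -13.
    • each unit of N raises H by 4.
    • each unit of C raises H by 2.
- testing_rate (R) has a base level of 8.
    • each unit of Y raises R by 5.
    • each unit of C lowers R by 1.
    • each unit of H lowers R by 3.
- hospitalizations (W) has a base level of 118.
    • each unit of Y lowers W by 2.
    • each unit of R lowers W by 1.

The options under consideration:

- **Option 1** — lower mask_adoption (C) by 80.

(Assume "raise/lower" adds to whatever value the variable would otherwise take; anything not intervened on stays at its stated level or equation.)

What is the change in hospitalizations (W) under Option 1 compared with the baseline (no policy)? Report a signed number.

-560

Baseline:
  N = 71
  Y = 65
  C = 153 + 71 + 6·65 = 614
  H = -13 + 4·71 + 2·614 = 1499
  R = 8 + 5·65 − 614 − 3·1499 = -4778
  W = 118 − 2·65 − (-4778) = 4766
Option 1 (C − 80):
  N = 71
  Y = 65
  C = 153 + 71 + 6·65 (−80 from intervention) = 534
  H = -13 + 4·71 + 2·534 = 1339
  R = 8 + 5·65 − 534 − 3·1339 = -4218
  W = 118 − 2·65 − (-4218) = 4206
Change in W: 4206 − 4766 = -560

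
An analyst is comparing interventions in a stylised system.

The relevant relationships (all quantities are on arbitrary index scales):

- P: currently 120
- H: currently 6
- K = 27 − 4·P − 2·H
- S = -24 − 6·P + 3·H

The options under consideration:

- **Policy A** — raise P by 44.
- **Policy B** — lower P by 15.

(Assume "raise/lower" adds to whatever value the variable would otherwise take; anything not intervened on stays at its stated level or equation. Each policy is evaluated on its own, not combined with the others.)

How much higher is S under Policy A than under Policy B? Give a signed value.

Policy A (P + 44):
  P = 120 + 44 = 164
  H = 6
  S = -24 − 6·164 + 3·6 = -990
Policy B (P − 15):
  P = 120 − 15 = 105
  H = 6
  S = -24 − 6·105 + 3·6 = -636
S: -990 − (-636) = -354

-354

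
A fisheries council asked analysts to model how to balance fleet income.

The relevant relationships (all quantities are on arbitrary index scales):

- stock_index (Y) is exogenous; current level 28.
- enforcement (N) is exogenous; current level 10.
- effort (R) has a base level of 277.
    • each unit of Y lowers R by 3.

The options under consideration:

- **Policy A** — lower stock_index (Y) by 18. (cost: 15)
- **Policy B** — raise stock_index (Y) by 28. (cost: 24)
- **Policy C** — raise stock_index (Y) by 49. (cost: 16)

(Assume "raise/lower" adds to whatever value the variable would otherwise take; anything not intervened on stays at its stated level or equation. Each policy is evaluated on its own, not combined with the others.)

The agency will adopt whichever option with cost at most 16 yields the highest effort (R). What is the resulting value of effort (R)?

247

Policy A (Y − 18):
  Y = 28 − 18 = 10
  R = 277 − 3·10 = 247
Policy C (Y + 49):
  Y = 28 + 49 = 77
  R = 277 − 3·77 = 46
Comparing — Policy A: R=247, Policy C: R=46. Highest is 247 (Policy A).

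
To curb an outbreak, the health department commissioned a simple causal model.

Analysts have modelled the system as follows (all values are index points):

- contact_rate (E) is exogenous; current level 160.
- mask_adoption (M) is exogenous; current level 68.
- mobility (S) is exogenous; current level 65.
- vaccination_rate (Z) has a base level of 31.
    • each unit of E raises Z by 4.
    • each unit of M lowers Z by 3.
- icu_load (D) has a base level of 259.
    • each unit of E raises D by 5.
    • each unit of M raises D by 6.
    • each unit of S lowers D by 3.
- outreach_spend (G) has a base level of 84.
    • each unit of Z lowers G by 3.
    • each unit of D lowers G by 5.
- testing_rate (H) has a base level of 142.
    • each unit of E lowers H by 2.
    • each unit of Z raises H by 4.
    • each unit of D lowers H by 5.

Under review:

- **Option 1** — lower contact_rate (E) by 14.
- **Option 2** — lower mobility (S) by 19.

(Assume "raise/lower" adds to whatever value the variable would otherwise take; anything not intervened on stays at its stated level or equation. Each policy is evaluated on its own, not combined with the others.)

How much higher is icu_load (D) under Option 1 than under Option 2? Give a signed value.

Option 1 (E − 14):
  E = 160 − 14 = 146
  M = 68
  S = 65
  D = 259 + 5·146 + 6·68 − 3·65 = 1202
Option 2 (S − 19):
  E = 160
  M = 68
  S = 65 − 19 = 46
  D = 259 + 5·160 + 6·68 − 3·46 = 1329
D: 1202 − 1329 = -127

-127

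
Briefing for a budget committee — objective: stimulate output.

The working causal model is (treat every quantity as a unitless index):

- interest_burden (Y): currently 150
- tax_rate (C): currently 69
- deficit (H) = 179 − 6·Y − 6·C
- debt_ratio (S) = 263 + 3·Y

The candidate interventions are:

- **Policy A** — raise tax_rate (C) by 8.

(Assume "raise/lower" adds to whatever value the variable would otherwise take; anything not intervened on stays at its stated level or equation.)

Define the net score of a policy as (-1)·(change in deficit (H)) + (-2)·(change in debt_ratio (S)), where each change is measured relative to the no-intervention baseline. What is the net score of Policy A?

Baseline:
  Y = 150
  C = 69
  H = 179 − 6·150 − 6·69 = -1135
  S = 263 + 3·150 = 713
Policy A (C + 8):
  Y = 150
  C = 69 + 8 = 77
  H = 179 − 6·150 − 6·77 = -1183
  S = 263 + 3·150 = 713
ΔH = -1183 − (-1135) = -48; ΔS = 713 − 713 = 0
Score = (-1)·(-48) + (-2)·0 = 48

48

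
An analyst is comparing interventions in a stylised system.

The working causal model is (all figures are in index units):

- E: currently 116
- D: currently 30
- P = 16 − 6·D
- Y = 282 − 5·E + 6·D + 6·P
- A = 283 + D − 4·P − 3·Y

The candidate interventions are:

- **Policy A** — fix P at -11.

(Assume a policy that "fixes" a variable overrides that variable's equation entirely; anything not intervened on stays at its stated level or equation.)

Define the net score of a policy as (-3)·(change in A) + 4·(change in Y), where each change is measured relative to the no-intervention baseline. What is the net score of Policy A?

13770

Baseline:
  E = 116
  D = 30
  P = 16 − 6·30 = -164
  Y = 282 − 5·116 + 6·30 + 6·(-164) = -1102
  A = 283 + 30 − 4·(-164) − 3·(-1102) = 4275
Policy A (P := -11):
  E = 116
  D = 30
  P = -11
  Y = 282 − 5·116 + 6·30 + 6·(-11) = -184
  A = 283 + 30 − 4·(-11) − 3·(-184) = 909
ΔA = 909 − 4275 = -3366; ΔY = -184 − (-1102) = 918
Score = (-3)·(-3366) + 4·918 = 13770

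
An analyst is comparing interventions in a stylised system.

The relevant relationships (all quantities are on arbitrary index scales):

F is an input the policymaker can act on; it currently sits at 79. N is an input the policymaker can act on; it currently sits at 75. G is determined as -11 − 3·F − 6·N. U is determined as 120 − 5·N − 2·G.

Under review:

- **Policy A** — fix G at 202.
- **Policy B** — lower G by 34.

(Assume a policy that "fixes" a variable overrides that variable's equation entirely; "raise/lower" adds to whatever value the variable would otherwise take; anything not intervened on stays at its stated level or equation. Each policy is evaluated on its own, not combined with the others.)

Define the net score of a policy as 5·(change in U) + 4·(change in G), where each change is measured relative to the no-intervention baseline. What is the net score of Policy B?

Baseline:
  F = 79
  N = 75
  G = -11 − 3·79 − 6·75 = -698
  U = 120 − 5·75 − 2·(-698) = 1141
Policy B (G − 34):
  F = 79
  N = 75
  G = -11 − 3·79 − 6·75 (−34 from intervention) = -732
  U = 120 − 5·75 − 2·(-732) = 1209
ΔU = 1209 − 1141 = 68; ΔG = -732 − (-698) = -34
Score = 5·68 + 4·(-34) = 204

204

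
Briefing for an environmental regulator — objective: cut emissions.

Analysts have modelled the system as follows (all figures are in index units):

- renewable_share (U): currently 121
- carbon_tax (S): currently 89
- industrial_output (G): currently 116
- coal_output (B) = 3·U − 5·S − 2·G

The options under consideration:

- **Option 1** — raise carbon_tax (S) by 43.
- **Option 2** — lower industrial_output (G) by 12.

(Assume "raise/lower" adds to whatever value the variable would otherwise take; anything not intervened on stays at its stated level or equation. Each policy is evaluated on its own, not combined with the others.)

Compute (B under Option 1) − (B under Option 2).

Option 1 (S + 43):
  U = 121
  S = 89 + 43 = 132
  G = 116
  B = 0 + 3·121 − 5·132 − 2·116 = -529
Option 2 (G − 12):
  U = 121
  S = 89
  G = 116 − 12 = 104
  B = 0 + 3·121 − 5·89 − 2·104 = -290
B: -529 − (-290) = -239

-239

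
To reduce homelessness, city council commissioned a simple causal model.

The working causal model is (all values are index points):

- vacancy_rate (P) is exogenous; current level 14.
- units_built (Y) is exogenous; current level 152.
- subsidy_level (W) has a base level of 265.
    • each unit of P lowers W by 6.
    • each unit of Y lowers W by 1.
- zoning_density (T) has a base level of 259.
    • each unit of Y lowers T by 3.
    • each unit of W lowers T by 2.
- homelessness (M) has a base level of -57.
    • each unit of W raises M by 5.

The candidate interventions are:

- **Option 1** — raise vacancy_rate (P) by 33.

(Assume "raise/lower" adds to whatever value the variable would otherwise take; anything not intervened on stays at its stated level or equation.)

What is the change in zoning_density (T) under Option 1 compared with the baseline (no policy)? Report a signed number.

396

Baseline:
  P = 14
  Y = 152
  W = 265 − 6·14 − 152 = 29
  T = 259 − 3·152 − 2·29 = -255
Option 1 (P + 33):
  P = 14 + 33 = 47
  Y = 152
  W = 265 − 6·47 − 152 = -169
  T = 259 − 3·152 − 2·(-169) = 141
Change in T: 141 − (-255) = 396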